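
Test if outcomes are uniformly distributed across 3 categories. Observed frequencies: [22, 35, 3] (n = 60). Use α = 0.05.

Expected = 20 each. χ² = Σ(O-E)²/E = 25.9. df = 2, critical value = 5.991. Reject H₀.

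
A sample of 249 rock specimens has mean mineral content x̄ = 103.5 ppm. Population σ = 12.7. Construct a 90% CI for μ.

CI = x̄ ± z*(σ/√n) = 103.5 ± 1.645(12.7/√249) = 103.5 ± 1.32 = (102.18, 104.82)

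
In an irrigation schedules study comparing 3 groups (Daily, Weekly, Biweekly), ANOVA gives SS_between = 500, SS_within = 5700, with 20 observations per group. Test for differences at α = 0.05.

df_between = 2, df_within = 57. F = MS_between/MS_within = 250.0/100.0 = 2.5. F_crit ≈ 3.159. Fail to reject H₀.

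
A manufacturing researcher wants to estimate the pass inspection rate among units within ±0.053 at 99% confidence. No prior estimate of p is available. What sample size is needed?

Conservative approach: use p = 0.5 (maximizes p(1-p) = 0.25). n = z²(0.25)/E² = 2.576²×0.25/0.053² = 590.6 → n = 591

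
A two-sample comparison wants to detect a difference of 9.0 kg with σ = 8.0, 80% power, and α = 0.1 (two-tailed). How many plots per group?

n per group = 2(z_α/2 + z_β)²σ²/d² = 2×(1.645 + 0.84)²×8.0²/9.0² = 9.8 → n = 10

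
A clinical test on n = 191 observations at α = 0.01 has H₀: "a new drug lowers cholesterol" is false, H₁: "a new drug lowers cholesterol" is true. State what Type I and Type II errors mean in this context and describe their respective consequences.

Type I (false positive): concluding that a new drug lowers cholesterol when it is not — approving an ineffective drug — patients take a useless medication and may skip effective alternatives. Type II (false negative): failing to conclude that a new drug lowers cholesterol when it is — shelving an effective drug — patients miss out on a treatment that would have helped. Which is costlier depends on domain priorities and is a judgement call rather than a statistical fact.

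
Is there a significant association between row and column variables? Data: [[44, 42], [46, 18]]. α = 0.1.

χ² = 6.559. df = 1, critical = 2.706. Reject H₀. Variables are dependent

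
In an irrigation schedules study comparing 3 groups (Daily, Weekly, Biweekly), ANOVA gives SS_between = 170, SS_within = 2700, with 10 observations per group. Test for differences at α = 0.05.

df_between = 2, df_within = 27. F = MS_between/MS_within = 85.0/100.0 = 0.85. F_crit ≈ 3.354. Fail to reject H₀.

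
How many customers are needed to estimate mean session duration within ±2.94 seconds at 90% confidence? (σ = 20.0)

n = (z*σ/E)² = (1.645×20.0/2.94)² = 125.2 → n = 126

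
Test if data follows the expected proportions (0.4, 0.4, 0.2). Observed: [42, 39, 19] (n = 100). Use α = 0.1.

Expected: [40.0, 40.0, 20.0]. χ² = 0.175. df = 2, critical = 4.605. Fail to reject H₀.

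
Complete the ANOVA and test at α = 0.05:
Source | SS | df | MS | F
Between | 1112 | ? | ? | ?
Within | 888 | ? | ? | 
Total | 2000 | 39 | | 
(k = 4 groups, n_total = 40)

df_between = 3, df_within = 36. MS_between = 370.67, MS_within = 24.67. F = 15.027, F_crit ≈ 2.866. Reject H₀.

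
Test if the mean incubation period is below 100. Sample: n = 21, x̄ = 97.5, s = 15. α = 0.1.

t = (97.5 - 100)/(15/√21) = -0.764, df = 20. Critical t = -1.325. Fail to reject H₀.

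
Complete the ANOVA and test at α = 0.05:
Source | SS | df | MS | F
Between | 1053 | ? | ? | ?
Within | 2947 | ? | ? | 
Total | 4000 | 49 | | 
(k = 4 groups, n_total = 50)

df_between = 3, df_within = 46. MS_between = 351.0, MS_within = 64.07. F = 5.479, F_crit ≈ 2.807. Reject H₀.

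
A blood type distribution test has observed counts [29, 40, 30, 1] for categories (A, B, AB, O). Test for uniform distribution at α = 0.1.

Expected = 25 each. χ² = Σ(O-E)²/E = 33.68. df = 3, critical value = 6.251. Reject H₀.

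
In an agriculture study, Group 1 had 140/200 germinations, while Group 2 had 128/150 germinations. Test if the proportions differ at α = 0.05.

p̂₁ = 0.7, p̂₂ = 0.853, pooled p̂ = 0.766. z = -3.352. Critical: ±1.96. Reject H₀.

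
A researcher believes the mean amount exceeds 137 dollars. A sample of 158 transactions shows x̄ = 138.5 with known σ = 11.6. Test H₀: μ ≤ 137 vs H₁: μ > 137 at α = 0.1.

z = 1.625. Critical value: 1.28. Reject H₀.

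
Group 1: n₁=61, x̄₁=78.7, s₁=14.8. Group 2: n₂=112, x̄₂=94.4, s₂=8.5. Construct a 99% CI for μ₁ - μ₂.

Difference = -15.7. SE = √(14.8²/61 + 8.5²/112) = 2.058. CI = (-21.0, -10.4)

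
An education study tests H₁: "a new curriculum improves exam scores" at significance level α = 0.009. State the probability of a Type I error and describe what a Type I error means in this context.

P(Type I error) = α = 0.009. A Type I error is rejecting H₀ when H₀ is actually true (false positive) — here, concluding that a new curriculum improves exam scores when in fact this is not the case. Consequence: adopting a curriculum that gives no real benefit — disruption for nothing.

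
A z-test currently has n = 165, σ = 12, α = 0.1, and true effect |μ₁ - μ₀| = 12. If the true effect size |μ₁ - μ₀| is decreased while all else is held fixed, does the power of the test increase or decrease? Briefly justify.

Power decreases: a smaller true effect decreases the non-centrality λ = |μ₁ - μ₀|/(σ/√n).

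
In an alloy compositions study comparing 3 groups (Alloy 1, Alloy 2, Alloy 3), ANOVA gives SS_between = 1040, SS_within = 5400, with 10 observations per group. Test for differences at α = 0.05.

df_between = 2, df_within = 27. F = MS_between/MS_within = 520.0/200.0 = 2.6. F_crit ≈ 3.354. Fail to reject H₀.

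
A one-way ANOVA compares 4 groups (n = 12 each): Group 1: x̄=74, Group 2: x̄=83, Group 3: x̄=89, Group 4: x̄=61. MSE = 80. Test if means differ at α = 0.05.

Grand mean = 76.75. SS_between = 5337.0, MS_between = 1779.0. F = 22.238, F_crit ≈ 2.816. Reject H₀.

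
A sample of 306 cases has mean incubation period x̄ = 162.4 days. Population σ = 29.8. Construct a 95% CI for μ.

CI = x̄ ± z*(σ/√n) = 162.4 ± 1.96(29.8/√306) = 162.4 ± 3.34 = (159.06, 165.74)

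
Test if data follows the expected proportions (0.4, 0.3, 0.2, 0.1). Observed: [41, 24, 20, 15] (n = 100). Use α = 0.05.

Expected: [40.0, 30.0, 20.0, 10.0]. χ² = 3.725. df = 3, critical = 7.815. Fail to reject H₀.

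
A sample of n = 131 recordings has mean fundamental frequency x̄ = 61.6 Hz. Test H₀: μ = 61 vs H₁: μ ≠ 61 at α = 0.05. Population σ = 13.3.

z = (x̄ - μ₀)/(σ/√n) = (61.6 - 61)/(13.3/√131) = 0.516. Critical value: ±1.96. Since |0.516| ≤ 1.96, Fail to reject H₀.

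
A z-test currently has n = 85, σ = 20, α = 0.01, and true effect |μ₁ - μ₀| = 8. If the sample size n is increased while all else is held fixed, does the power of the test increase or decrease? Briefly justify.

Power increases: a larger n shrinks the standard error σ/√n, moving the sampling distribution under H₁ further from the critical value.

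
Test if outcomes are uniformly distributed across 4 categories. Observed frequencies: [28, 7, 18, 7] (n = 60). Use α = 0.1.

Expected = 15 each. χ² = Σ(O-E)²/E = 20.4. df = 3, critical value = 6.251. Reject H₀.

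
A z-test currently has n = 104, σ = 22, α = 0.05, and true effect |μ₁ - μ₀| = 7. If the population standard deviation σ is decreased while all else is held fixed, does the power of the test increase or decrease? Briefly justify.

Power increases: a smaller σ shrinks the standard error σ/√n, moving the sampling distribution under H₁ further from the critical value.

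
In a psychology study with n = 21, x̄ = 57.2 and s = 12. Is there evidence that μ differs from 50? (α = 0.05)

t = (x̄ - μ₀)/(s/√n) = (57.2 - 50)/(12/√21) = 2.75. df = 20, critical t = ±2.086. Reject H₀.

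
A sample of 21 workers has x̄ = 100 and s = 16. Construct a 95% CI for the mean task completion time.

CI = x̄ ± t*(s/√n) = 100 ± 2.086(16/√21) = (92.72, 107.28)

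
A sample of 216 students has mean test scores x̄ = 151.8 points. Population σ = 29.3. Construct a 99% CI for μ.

CI = x̄ ± z*(σ/√n) = 151.8 ± 2.576(29.3/√216) = 151.8 ± 5.14 = (146.66, 156.94)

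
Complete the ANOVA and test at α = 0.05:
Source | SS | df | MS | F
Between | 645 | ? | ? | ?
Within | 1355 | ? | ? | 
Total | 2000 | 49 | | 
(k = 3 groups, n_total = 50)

df_between = 2, df_within = 47. MS_between = 322.5, MS_within = 28.83. F = 11.186, F_crit ≈ 3.195. Reject H₀.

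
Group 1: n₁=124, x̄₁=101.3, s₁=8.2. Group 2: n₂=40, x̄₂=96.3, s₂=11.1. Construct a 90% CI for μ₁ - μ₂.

Difference = 5.0. SE = √(8.2²/124 + 11.1²/40) = 1.903. CI = (1.87, 8.13)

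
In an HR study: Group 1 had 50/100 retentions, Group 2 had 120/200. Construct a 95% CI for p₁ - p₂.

p̂₁ = 0.5, p̂₂ = 0.6. Difference = -0.1. CI = (-0.219, 0.019)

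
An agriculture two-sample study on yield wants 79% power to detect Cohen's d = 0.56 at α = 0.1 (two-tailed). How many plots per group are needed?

z_{α/2} = 1.645, z_β = Φ⁻¹(0.79) = 0.806. For medium effect (d = 0.56): n per group = 2(z_{α/2} + z_β)²/d² = 2(1.645 + 0.806)²/0.56² = 38.3 → 39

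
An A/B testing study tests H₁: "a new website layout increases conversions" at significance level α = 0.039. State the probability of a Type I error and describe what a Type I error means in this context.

P(Type I error) = α = 0.039. A Type I error is rejecting H₀ when H₀ is actually true (false positive) — here, concluding that a new website layout increases conversions when in fact this is not the case. Consequence: rolling out a layout that doesn't actually help — wasted engineering effort.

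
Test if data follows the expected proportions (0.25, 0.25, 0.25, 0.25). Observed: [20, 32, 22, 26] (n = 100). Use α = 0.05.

Expected: [25.0, 25.0, 25.0, 25.0]. χ² = 3.36. df = 3, critical = 7.815. Fail to reject H₀.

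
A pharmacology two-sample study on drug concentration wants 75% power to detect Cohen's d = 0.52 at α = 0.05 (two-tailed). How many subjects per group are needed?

z_{α/2} = 1.96, z_β = Φ⁻¹(0.75) = 0.674. For medium effect (d = 0.52): n per group = 2(z_{α/2} + z_β)²/d² = 2(1.96 + 0.674)²/0.52² = 51.3 → 52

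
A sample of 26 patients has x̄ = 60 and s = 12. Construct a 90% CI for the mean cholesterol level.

CI = x̄ ± t*(s/√n) = 60 ± 1.708(12/√26) = (55.98, 64.02)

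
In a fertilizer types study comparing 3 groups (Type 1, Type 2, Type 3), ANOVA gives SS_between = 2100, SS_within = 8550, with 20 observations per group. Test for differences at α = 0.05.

df_between = 2, df_within = 57. F = MS_between/MS_within = 1050.0/150.0 = 7.0. F_crit ≈ 3.159. Reject H₀. At least one mean differs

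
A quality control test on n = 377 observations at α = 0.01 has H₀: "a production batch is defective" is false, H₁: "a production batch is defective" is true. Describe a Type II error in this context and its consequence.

Type II error: failing to reject H₀ when it is false — concluding that a production batch is defective is not supported when in fact it is. Consequence: shipping a defective batch — faulty products reach customers.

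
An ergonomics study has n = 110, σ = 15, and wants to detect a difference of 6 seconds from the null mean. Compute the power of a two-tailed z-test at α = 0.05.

SE = σ/√n = 15/√110 = 1.43. Non-centrality λ = d/SE = 6/1.43 = 4.195. Power ≈ Φ(λ - z_{α/2}) = Φ(4.195 - 1.96) = Φ(2.235) = 0.987.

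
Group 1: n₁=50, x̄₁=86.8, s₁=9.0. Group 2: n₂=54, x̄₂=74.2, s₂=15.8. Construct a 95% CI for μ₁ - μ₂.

Difference = 12.6. SE = √(9.0²/50 + 15.8²/54) = 2.499. CI = (7.7, 17.5)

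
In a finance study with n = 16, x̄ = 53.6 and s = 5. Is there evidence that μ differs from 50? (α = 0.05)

t = (x̄ - μ₀)/(s/√n) = (53.6 - 50)/(5/√16) = 2.88. df = 15, critical t = ±2.131. Reject H₀.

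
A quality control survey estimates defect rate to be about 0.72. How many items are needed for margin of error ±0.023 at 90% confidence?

n = z²p(1-p)/E² = 1.645²×0.72×0.28/0.023² = 1031.3 → n = 1032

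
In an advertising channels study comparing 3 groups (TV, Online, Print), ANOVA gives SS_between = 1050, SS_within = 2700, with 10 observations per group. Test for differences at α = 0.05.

df_between = 2, df_within = 27. F = MS_between/MS_within = 525.0/100.0 = 5.25. F_crit ≈ 3.354. Reject H₀. At least one mean differs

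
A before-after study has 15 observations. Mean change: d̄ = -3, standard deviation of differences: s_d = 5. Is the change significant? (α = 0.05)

t = d̄/(s_d/√n) = -3/(5/√15) = -2.324. df = 14, critical t = ±2.145. Reject H₀.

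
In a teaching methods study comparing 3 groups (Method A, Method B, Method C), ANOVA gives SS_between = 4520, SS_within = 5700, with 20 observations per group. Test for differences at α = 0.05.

df_between = 2, df_within = 57. F = MS_between/MS_within = 2260.0/100.0 = 22.6. F_crit ≈ 3.159. Reject H₀. At least one mean differs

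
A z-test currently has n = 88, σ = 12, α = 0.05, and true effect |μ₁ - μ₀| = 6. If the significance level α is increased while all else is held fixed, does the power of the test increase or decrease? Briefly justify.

Power increases: a larger α lowers the critical value, so more of the H₁ sampling distribution falls in the rejection region.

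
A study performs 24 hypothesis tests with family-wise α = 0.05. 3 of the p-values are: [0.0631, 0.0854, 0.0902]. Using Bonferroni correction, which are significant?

Bonferroni α = 0.05/24 = 0.00208. None of the given p-values are significant.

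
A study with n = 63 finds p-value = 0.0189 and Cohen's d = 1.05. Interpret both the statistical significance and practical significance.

Statistically significant (p = 0.0189 < 0.05). Cohen's d = 1.05 indicates a large effect size. Both statistical and practical significance should be considered.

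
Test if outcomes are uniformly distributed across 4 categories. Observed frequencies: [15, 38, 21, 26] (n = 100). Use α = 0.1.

Expected = 25 each. χ² = Σ(O-E)²/E = 11.44. df = 3, critical value = 6.251. Reject H₀.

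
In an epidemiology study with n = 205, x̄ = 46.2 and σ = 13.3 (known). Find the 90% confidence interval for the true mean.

CI = x̄ ± z*(σ/√n) = 46.2 ± 1.645(13.3/√205) = 46.2 ± 1.53 = (44.67, 47.73)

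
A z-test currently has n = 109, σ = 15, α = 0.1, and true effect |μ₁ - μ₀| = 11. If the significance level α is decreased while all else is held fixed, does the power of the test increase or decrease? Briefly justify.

Power decreases: a smaller α raises the critical value, so less of the H₁ sampling distribution falls in the rejection region.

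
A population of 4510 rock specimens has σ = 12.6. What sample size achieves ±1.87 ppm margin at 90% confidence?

Without FPC: n₀ = (1.645×12.6/1.87)² = 122.854. With FPC: n = n₀N/(n₀+N-1) = 119.6 → n = 120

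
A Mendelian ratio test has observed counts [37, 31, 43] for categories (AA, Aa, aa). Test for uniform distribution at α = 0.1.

Expected = 37 each. χ² = Σ(O-E)²/E = 1.946. df = 2, critical value = 4.605. Fail to reject H₀.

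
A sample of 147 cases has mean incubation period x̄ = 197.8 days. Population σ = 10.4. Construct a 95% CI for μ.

CI = x̄ ± z*(σ/√n) = 197.8 ± 1.96(10.4/√147) = 197.8 ± 1.68 = (196.12, 199.48)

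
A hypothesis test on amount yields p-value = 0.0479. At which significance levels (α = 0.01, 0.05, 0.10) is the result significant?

p = 0.0479. Significant at: α = 0.05, 0.1.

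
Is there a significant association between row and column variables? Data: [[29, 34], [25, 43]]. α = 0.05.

χ² = 1.159. df = 1, critical = 3.841. Fail to reject H₀. No evidence of dependence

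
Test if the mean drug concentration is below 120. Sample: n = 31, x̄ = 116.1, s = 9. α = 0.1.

t = (116.1 - 120)/(9/√31) = -2.413, df = 30. Critical t = -1.31. Reject H₀.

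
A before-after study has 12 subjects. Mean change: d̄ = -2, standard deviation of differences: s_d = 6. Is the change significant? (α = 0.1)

t = d̄/(s_d/√n) = -2/(6/√12) = -1.155. df = 11, critical t = ±1.796. Fail to reject H₀.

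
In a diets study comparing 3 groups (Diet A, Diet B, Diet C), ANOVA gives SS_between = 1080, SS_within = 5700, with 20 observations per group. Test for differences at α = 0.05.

df_between = 2, df_within = 57. F = MS_between/MS_within = 540.0/100.0 = 5.4. F_crit ≈ 3.159. Reject H₀. At least one mean differs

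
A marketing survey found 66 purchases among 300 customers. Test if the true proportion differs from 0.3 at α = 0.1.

p̂ = 0.22, p₀ = 0.3. z = (p̂ - p₀)/√(p₀(1-p₀)/n) = -3.024. Critical: ±1.645. Reject H₀.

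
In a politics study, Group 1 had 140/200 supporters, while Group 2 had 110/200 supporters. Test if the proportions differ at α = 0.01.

p̂₁ = 0.7, p̂₂ = 0.55, pooled p̂ = 0.625. z = 3.098. Critical: ±2.576. Reject H₀.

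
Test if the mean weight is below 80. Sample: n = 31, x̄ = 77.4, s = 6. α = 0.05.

t = (77.4 - 80)/(6/√31) = -2.413, df = 30. Critical t = -1.697. Reject H₀.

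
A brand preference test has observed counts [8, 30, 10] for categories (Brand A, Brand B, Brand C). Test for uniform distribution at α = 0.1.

Expected = 16 each. χ² = Σ(O-E)²/E = 18.5. df = 2, critical value = 4.605. Reject H₀.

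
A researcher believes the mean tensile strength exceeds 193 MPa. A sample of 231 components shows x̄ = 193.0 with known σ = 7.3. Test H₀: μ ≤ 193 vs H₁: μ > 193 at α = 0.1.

z = 0.0. Critical value: 1.28. Fail to reject H₀.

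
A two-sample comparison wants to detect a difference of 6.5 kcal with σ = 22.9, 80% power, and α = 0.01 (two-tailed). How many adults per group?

n per group = 2(z_α/2 + z_β)²σ²/d² = 2×(2.576 + 0.84)²×22.9²/6.5² = 289.7 → n = 290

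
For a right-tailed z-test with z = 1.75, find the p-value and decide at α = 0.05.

p = P(Z > 1.75) = 1 - Φ(1.75) ≈ 0.0401. Since p < 0.05, reject H₀ (significant) at α = 0.05.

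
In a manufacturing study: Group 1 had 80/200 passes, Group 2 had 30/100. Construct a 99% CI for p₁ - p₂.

p̂₁ = 0.4, p̂₂ = 0.3. Difference = 0.1. CI = (-0.048, 0.248)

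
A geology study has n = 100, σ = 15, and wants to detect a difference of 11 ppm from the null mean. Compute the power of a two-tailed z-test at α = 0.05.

SE = σ/√n = 15/√100 = 1.5. Non-centrality λ = d/SE = 11/1.5 = 7.333. Power ≈ Φ(λ - z_{α/2}) = Φ(7.333 - 1.96) = Φ(5.373) = 1.0.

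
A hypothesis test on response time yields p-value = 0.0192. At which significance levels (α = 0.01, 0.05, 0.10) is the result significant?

p = 0.0192. Significant at: α = 0.05, 0.1.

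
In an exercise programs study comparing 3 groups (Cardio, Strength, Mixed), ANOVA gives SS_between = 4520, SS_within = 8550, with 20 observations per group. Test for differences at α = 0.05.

df_between = 2, df_within = 57. F = MS_between/MS_within = 2260.0/150.0 = 15.067. F_crit ≈ 3.159. Reject H₀. At least one mean differs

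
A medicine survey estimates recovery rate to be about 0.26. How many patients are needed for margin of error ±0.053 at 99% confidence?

n = z²p(1-p)/E² = 2.576²×0.26×0.74/0.053² = 454.5 → n = 455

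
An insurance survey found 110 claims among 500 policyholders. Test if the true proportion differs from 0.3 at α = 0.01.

p̂ = 0.22, p₀ = 0.3. z = (p̂ - p₀)/√(p₀(1-p₀)/n) = -3.904. Critical: ±2.576. Reject H₀.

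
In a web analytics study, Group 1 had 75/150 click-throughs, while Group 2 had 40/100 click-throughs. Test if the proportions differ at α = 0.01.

p̂₁ = 0.5, p̂₂ = 0.4, pooled p̂ = 0.46. z = 1.554. Critical: ±2.576. Fail to reject H₀.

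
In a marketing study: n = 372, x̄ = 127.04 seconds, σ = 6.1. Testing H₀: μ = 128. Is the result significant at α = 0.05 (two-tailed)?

z = (127.04 - 128)/(6.1/√372) = -3.035. Since |z| > 1.96, significant at α = 0.05.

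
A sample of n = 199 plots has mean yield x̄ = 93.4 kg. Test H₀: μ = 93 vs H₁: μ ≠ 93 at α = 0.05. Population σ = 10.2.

z = (x̄ - μ₀)/(σ/√n) = (93.4 - 93)/(10.2/√199) = 0.553. Critical value: ±1.96. Since |0.553| ≤ 1.96, Fail to reject H₀.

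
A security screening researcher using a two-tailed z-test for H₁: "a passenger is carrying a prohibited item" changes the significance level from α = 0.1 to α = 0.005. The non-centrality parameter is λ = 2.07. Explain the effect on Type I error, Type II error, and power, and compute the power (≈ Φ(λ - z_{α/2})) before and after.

Decreasing α from 0.1 to 0.005:
• Type I error rate decreases (α is the Type I rate by definition).
• Critical value moves from z_{α/2} = 1.645 to 2.807, so power = Φ(λ - z_{α/2}) goes from Φ(2.07 - 1.645) = 0.665 to Φ(2.07 - 2.807) = 0.231.
• Type II error rate β = 1 - power therefore increases (0.335 → 0.769).
Appropriate when false positives are costly — here, detaining an innocent passenger — delay and inconvenience.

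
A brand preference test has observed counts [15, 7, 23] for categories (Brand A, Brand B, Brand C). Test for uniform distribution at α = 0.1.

Expected = 15 each. χ² = Σ(O-E)²/E = 8.533. df = 2, critical value = 4.605. Reject H₀.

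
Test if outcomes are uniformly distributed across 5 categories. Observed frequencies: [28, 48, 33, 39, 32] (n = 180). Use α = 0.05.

Expected = 36 each. χ² = Σ(O-E)²/E = 6.722. df = 4, critical value = 9.488. Fail to reject H₀.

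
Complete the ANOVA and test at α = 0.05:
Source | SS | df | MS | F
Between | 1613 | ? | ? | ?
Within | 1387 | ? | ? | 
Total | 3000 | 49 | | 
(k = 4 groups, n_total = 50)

df_between = 3, df_within = 46. MS_between = 537.67, MS_within = 30.15. F = 17.832, F_crit ≈ 2.807. Reject H₀.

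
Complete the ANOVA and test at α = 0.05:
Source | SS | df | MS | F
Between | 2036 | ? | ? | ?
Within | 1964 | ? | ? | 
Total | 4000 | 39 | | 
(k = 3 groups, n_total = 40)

df_between = 2, df_within = 37. MS_between = 1018.0, MS_within = 53.08. F = 19.178, F_crit ≈ 3.252. Reject H₀.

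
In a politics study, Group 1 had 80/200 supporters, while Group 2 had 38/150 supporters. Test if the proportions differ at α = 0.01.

p̂₁ = 0.4, p̂₂ = 0.253, pooled p̂ = 0.337. z = 2.872. Critical: ±2.576. Reject H₀.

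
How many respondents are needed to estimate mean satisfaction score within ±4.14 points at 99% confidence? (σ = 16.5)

n = (z*σ/E)² = (2.576×16.5/4.14)² = 105.4 → n = 106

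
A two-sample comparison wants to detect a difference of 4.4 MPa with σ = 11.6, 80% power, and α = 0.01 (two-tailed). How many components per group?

n per group = 2(z_α/2 + z_β)²σ²/d² = 2×(2.576 + 0.84)²×11.6²/4.4² = 162.2 → n = 163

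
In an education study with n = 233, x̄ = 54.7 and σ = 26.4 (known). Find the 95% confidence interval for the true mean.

CI = x̄ ± z*(σ/√n) = 54.7 ± 1.96(26.4/√233) = 54.7 ± 3.39 = (51.31, 58.09)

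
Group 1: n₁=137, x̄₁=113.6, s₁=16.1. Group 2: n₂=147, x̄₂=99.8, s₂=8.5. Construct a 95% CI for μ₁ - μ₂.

Difference = 13.8. SE = √(16.1²/137 + 8.5²/147) = 1.544. CI = (10.77, 16.83)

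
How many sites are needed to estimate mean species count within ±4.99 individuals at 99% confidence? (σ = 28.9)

n = (z*σ/E)² = (2.576×28.9/4.99)² = 222.6 → n = 223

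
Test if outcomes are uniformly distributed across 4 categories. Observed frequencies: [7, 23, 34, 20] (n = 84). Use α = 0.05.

Expected = 21 each. χ² = Σ(O-E)²/E = 17.619. df = 3, critical value = 7.815. Reject H₀.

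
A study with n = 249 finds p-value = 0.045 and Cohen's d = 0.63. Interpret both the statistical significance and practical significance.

Statistically significant (p = 0.045 < 0.05). Cohen's d = 0.63 indicates a medium effect size. Both statistical and practical significance should be considered.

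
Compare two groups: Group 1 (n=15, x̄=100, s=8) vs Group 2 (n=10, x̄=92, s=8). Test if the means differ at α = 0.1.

Pooled sp = 8.0. t = 2.449, df = 23. Critical t = ±1.714. Reject H₀.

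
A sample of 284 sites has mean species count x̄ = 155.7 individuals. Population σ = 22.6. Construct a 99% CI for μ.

CI = x̄ ± z*(σ/√n) = 155.7 ± 2.576(22.6/√284) = 155.7 ± 3.45 = (152.25, 159.15)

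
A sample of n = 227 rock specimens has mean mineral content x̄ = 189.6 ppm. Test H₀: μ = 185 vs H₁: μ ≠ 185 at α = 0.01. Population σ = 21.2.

z = (x̄ - μ₀)/(σ/√n) = (189.6 - 185)/(21.2/√227) = 3.269. Critical value: ±2.576. Since |3.269| > 2.576, Reject H₀.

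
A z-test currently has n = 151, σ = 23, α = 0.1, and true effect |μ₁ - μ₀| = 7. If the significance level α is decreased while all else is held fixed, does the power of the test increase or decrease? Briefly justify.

Power decreases: a smaller α raises the critical value, so less of the H₁ sampling distribution falls in the rejection region.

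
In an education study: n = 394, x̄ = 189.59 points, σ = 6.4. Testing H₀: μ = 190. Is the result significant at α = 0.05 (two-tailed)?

z = (189.59 - 190)/(6.4/√394) = -1.272. Since |z| ≤ 1.96, not significant at α = 0.05.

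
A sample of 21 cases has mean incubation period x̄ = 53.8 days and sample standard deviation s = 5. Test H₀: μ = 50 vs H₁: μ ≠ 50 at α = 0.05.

t = (x̄ - μ₀)/(s/√n) = (53.8 - 50)/(5/√21) = 3.483. df = 20, critical t = ±2.086. Reject H₀.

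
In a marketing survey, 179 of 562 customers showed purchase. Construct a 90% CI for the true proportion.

p̂ = 0.319. CI = p̂ ± z*√(p̂(1-p̂)/n) = (0.286, 0.351)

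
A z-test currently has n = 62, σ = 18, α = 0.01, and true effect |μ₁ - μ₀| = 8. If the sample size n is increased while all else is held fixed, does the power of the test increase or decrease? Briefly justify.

Power increases: a larger n shrinks the standard error σ/√n, moving the sampling distribution under H₁ further from the critical value.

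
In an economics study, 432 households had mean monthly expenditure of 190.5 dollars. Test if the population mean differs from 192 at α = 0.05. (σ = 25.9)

z = (x̄ - μ₀)/(σ/√n) = (190.5 - 192)/(25.9/√432) = -1.204. Critical value: ±1.96. Since |-1.204| ≤ 1.96, Fail to reject H₀.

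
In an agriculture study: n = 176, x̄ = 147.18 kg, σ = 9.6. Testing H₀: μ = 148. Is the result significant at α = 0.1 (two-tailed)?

z = (147.18 - 148)/(9.6/√176) = -1.133. Since |z| ≤ 1.645, not significant at α = 0.1.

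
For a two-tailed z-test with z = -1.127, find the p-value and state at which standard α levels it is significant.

p = 2·P(Z > |-1.127|) = 2·(1 - Φ(1.127)) ≈ 0.2597. Not significant at any standard level.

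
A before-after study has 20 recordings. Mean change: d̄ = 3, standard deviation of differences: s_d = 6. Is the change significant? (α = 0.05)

t = d̄/(s_d/√n) = 3/(6/√20) = 2.236. df = 19, critical t = ±2.093. Reject H₀.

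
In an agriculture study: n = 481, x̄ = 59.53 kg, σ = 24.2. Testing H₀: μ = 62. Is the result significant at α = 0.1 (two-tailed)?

z = (59.53 - 62)/(24.2/√481) = -2.238. Since |z| > 1.645, significant at α = 0.1.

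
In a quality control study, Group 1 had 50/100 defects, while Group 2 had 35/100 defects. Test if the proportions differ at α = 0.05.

p̂₁ = 0.5, p̂₂ = 0.35, pooled p̂ = 0.425. z = 2.146. Critical: ±1.96. Reject H₀.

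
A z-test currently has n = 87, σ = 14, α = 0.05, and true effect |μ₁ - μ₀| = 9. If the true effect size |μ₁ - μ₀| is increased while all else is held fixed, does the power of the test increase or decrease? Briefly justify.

Power increases: a larger true effect increases the non-centrality λ = |μ₁ - μ₀|/(σ/√n).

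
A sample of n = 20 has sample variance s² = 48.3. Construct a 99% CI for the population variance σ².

df = 19. χ²_{0.005} = 38.582, χ²_{0.995} = 6.844. CI for σ² = ((n-1)s²/χ²_{α/2}, (n-1)s²/χ²_{1-α/2}) = (19·48.3/38.582, 19·48.3/6.844) = (23.79, 134.09)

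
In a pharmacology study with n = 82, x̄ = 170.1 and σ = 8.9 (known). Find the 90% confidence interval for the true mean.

CI = x̄ ± z*(σ/√n) = 170.1 ± 1.645(8.9/√82) = 170.1 ± 1.62 = (168.48, 171.72)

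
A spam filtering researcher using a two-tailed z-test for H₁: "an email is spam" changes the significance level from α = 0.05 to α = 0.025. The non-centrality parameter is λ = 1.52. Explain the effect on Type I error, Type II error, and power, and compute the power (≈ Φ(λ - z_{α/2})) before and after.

Decreasing α from 0.05 to 0.025:
• Type I error rate decreases (α is the Type I rate by definition).
• Critical value moves from z_{α/2} = 1.96 to 2.241, so power = Φ(λ - z_{α/2}) goes from Φ(1.52 - 1.96) = 0.33 to Φ(1.52 - 2.241) = 0.235.
• Type II error rate β = 1 - power therefore increases (0.67 → 0.765).
Appropriate when false positives are costly — here, a legitimate email is sent to the spam folder and the user misses it.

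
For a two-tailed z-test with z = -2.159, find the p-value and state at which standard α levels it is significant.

p = 2·P(Z > |-2.159|) = 2·(1 - Φ(2.159)) ≈ 0.0309. Significant at α = 0.1; Significant at α = 0.05.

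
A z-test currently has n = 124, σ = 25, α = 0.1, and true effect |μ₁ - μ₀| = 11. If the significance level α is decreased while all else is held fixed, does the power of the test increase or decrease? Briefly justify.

Power decreases: a smaller α raises the critical value, so less of the H₁ sampling distribution falls in the rejection region.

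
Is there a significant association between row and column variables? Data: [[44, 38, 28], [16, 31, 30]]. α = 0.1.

χ² = 8.28. df = 2, critical = 4.605. Reject H₀. Variables are dependent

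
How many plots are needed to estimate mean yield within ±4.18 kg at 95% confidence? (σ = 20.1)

n = (z*σ/E)² = (1.96×20.1/4.18)² = 88.8 → n = 89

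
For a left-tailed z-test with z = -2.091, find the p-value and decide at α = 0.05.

p = P(Z < -2.091) = Φ(-2.091) ≈ 0.0183. Since p < 0.05, reject H₀ (significant) at α = 0.05.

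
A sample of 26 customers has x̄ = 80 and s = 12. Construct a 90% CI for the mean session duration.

CI = x̄ ± t*(s/√n) = 80 ± 1.708(12/√26) = (75.98, 84.02)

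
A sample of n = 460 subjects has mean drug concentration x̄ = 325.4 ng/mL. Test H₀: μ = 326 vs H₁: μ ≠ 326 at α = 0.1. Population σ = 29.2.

z = (x̄ - μ₀)/(σ/√n) = (325.4 - 326)/(29.2/√460) = -0.441. Critical value: ±1.645. Since |-0.441| ≤ 1.645, Fail to reject H₀.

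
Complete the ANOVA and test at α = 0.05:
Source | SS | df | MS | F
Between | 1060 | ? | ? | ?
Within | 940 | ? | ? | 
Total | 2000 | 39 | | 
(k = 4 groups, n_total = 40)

df_between = 3, df_within = 36. MS_between = 353.33, MS_within = 26.11. F = 13.532, F_crit ≈ 2.866. Reject H₀.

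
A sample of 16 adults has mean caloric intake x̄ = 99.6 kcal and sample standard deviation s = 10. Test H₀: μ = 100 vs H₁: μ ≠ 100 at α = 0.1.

t = (x̄ - μ₀)/(s/√n) = (99.6 - 100)/(10/√16) = -0.16. df = 15, critical t = ±1.753. Fail to reject H₀.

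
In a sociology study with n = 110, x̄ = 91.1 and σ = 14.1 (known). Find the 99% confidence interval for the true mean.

CI = x̄ ± z*(σ/√n) = 91.1 ± 2.576(14.1/√110) = 91.1 ± 3.46 = (87.64, 94.56)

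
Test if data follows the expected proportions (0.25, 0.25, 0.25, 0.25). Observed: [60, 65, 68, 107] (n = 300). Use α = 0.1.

Expected: [75.0, 75.0, 75.0, 75.0]. χ² = 18.64. df = 3, critical = 6.251. Reject H₀.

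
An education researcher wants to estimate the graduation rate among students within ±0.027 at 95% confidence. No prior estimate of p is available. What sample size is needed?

Conservative approach: use p = 0.5 (maximizes p(1-p) = 0.25). n = z²(0.25)/E² = 1.96²×0.25/0.027² = 1317.4 → n = 1318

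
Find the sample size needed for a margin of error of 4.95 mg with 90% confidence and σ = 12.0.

n = (z*σ/E)² = (1.645×12.0/4.95)² = 15.9 → n = 16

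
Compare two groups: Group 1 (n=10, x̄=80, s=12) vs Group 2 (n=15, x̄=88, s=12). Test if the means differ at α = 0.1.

Pooled sp = 12.0. t = -1.633, df = 23. Critical t = ±1.714. Fail to reject H₀.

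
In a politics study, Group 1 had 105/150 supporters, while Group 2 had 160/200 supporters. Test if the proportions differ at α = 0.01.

p̂₁ = 0.7, p̂₂ = 0.8, pooled p̂ = 0.757. z = -2.159. Critical: ±2.576. Fail to reject H₀.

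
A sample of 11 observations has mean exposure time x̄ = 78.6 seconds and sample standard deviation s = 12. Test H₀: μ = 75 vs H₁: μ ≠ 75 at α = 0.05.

t = (x̄ - μ₀)/(s/√n) = (78.6 - 75)/(12/√11) = 0.995. df = 10, critical t = ±2.228. Fail to reject H₀.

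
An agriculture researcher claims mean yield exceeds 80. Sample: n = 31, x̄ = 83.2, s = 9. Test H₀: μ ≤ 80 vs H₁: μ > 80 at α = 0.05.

t = (83.2 - 80)/(9/√31) = 1.98, df = 30. Critical t = 1.697. Reject H₀.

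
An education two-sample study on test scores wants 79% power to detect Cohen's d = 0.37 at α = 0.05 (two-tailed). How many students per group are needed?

z_{α/2} = 1.96, z_β = Φ⁻¹(0.79) = 0.806. For small effect (d = 0.37): n per group = 2(z_{α/2} + z_β)²/d² = 2(1.96 + 0.806)²/0.37² = 111.8 → 112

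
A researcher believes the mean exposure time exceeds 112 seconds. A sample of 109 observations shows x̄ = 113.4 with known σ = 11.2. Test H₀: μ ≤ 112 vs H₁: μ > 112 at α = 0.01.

z = 1.305. Critical value: 2.33. Fail to reject H₀.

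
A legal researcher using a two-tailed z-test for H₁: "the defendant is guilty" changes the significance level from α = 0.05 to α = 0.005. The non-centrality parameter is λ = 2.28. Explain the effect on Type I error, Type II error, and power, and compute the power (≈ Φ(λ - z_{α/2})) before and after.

Decreasing α from 0.05 to 0.005:
• Type I error rate decreases (α is the Type I rate by definition).
• Critical value moves from z_{α/2} = 1.96 to 2.807, so power = Φ(λ - z_{α/2}) goes from Φ(2.28 - 1.96) = 0.626 to Φ(2.28 - 2.807) = 0.299.
• Type II error rate β = 1 - power therefore increases (0.374 → 0.701).
Appropriate when false positives are costly — here, convicting an innocent person.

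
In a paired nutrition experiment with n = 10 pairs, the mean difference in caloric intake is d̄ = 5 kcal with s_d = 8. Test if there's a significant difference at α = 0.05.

t = d̄/(s_d/√n) = 5/(8/√10) = 1.976. df = 9, critical t = ±2.262. Fail to reject H₀.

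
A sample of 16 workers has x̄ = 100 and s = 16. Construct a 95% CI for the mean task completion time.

CI = x̄ ± t*(s/√n) = 100 ± 2.131(16/√16) = (91.48, 108.52)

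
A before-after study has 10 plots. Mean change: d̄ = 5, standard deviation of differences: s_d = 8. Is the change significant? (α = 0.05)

t = d̄/(s_d/√n) = 5/(8/√10) = 1.976. df = 9, critical t = ±2.262. Fail to reject H₀.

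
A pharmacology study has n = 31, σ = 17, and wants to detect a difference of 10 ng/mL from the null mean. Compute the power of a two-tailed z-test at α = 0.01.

SE = σ/√n = 17/√31 = 3.053. Non-centrality λ = d/SE = 10/3.053 = 3.275. Power ≈ Φ(λ - z_{α/2}) = Φ(3.275 - 2.576) = Φ(0.699) = 0.758.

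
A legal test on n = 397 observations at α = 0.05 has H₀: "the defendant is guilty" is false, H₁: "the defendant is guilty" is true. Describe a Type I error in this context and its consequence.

Type I error: rejecting H₀ when it is true — concluding that the defendant is guilty when in fact it is not. Consequence: convicting an innocent person.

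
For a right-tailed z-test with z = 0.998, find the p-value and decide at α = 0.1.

p = P(Z > 0.998) = 1 - Φ(0.998) ≈ 0.1591. Since p ≥ 0.1, fail to reject H₀ (not significant) at α = 0.1.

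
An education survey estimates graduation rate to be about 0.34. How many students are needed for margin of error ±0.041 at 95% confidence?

n = z²p(1-p)/E² = 1.96²×0.34×0.66/0.041² = 512.8 → n = 513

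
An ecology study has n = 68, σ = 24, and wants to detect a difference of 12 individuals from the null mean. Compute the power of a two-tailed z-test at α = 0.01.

SE = σ/√n = 24/√68 = 2.91. Non-centrality λ = d/SE = 12/2.91 = 4.123. Power ≈ Φ(λ - z_{α/2}) = Φ(4.123 - 2.576) = Φ(1.547) = 0.939.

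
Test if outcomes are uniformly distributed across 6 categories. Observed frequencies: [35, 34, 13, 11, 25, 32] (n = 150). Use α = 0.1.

Expected = 25 each. χ² = Σ(O-E)²/E = 22.8. df = 5, critical value = 9.236. Reject H₀.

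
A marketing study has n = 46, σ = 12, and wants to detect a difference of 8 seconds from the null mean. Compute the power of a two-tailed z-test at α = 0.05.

SE = σ/√n = 12/√46 = 1.769. Non-centrality λ = d/SE = 8/1.769 = 4.522. Power ≈ Φ(λ - z_{α/2}) = Φ(4.522 - 1.96) = Φ(2.562) = 0.995.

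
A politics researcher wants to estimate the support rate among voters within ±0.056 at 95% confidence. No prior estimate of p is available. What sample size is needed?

Conservative approach: use p = 0.5 (maximizes p(1-p) = 0.25). n = z²(0.25)/E² = 1.96²×0.25/0.056² = 306.2 → n = 307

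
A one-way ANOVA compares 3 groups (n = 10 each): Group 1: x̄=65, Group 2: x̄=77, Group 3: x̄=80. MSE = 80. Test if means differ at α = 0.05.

Grand mean = 74.0. SS_between = 1260.0, MS_between = 630.0. F = 7.875, F_crit ≈ 3.354. Reject H₀.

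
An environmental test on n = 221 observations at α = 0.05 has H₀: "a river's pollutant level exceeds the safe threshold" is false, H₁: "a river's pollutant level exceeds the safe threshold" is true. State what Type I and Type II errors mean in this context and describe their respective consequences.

Type I (false positive): concluding that a river's pollutant level exceeds the safe threshold when it is not — shutting down a compliant factory unnecessarily. Type II (false negative): failing to conclude that a river's pollutant level exceeds the safe threshold when it is — allowing unsafe pollution to continue. Which is costlier depends on domain priorities and is a judgement call rather than a statistical fact.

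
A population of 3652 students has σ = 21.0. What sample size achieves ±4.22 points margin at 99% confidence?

Without FPC: n₀ = (2.576×21.0/4.22)² = 164.326. With FPC: n = n₀N/(n₀+N-1) = 157.3 → n = 158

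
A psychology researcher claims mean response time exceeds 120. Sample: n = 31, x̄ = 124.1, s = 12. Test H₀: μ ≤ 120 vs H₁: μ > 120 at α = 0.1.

t = (124.1 - 120)/(12/√31) = 1.902, df = 30. Critical t = 1.31. Reject H₀.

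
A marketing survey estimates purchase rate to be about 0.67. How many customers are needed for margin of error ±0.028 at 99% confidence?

n = z²p(1-p)/E² = 2.576²×0.67×0.33/0.028² = 1871.4 → n = 1872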